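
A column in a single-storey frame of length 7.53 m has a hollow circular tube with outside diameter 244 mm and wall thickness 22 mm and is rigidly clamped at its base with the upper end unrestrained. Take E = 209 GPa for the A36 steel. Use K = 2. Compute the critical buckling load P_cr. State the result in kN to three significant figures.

P_cr ≈ 868 kN

Inner diameter d_i = 244 − 2×22 = 200.0 mm
I = π(d_o⁴ − d_i⁴)/64 = π(244⁴ − 200.0⁴)/64 = 9.545×10^7 mm⁴
I = 9.545×10^7 mm⁴ = 9.545×10^-5 m⁴
Effective length L_e = K·L = 2 × 7.53 = 15.06 m
P_cr = π²EI / L_e² = π² × 209×10⁹ × 9.545×10^-5 / 15.06² = 8.681×10^5 N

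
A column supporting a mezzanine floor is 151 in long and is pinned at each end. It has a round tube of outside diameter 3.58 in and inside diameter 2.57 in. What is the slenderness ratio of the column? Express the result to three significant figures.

λ ≈ 137

d_o = 3.58 in, d_i = 2.57 in
I = π(d_o⁴ − d_i⁴)/64 = π(3.58⁴ − 2.570⁴)/64 = 5.922 in⁴
A = 4.879 in²;  r_min = √(I/A) = √(5.922/4.879) = 1.102 in
L_e = K·L = 1 × 151 = 151.0 in
λ = L_e / r_min = 151.00 / 1.102 = 137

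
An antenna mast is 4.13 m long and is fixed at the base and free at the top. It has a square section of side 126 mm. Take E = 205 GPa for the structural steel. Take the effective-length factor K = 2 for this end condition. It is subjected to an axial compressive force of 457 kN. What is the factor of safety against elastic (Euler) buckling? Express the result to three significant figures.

I = a⁴/12 = 126⁴/12 = 2.100×10^7 mm⁴
I = 2.100×10^7 mm⁴ = 2.100×10^-5 m⁴
Effective length L_e = K·L = 2 × 4.13 = 8.260 m
P_cr = π²EI / L_e² = π² × 205×10⁹ × 2.100×10^-5 / 8.260² = 6.229×10^5 N
Factor of safety n = P_cr / P = 622.87 / 457 = 1.36

n ≈ 1.36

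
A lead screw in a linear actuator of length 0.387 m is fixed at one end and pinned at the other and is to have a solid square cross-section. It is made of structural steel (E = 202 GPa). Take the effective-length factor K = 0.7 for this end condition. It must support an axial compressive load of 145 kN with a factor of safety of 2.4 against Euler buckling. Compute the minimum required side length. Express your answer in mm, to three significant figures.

a ≈ 19.8 mm

Required P_cr = n·P = 2.4 × 145 = 348.0 kN
L_e = K·L = 0.7 × 0.387 = 0.2709 m
Required I = P_cr·L_e²/(π²E) = 3.480×10^5 × 0.2709² / (π² × 2.02×10^11) = 1.281×10^-8 m⁴
I_req = 1.281×10^4 mm⁴
Solid square: I = a⁴/12  ⇒  a = (12I)^(1/4) = (12×1.281×10^4)^(1/4) = 19.8 mm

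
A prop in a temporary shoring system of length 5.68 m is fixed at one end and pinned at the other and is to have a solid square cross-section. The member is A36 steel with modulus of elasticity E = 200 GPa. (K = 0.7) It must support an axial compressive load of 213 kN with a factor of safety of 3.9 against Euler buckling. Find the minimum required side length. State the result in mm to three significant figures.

a ≈ 94.5 mm

Required P_cr = n·P = 3.9 × 213 = 830.7 kN
L_e = K·L = 0.7 × 5.68 = 3.976 m
Required I = P_cr·L_e²/(π²E) = 8.307×10^5 × 3.976² / (π² × 2.00×10^11) = 6.653×10^-6 m⁴
I_req = 6.653×10^6 mm⁴
Solid square: I = a⁴/12  ⇒  a = (12I)^(1/4) = (12×6.653×10^6)^(1/4) = 94.5 mm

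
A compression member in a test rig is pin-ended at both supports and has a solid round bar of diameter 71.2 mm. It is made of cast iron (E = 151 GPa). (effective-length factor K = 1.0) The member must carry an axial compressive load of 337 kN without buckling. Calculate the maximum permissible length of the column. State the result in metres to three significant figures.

I = πd⁴/64 = π×71.2⁴/64 = 1.262×10^6 mm⁴
I = 1.262×10^-6 m⁴
At the buckling limit P_cr = P = 3.370×10^5 N
From P_cr = π²EI/(K·L)²:  L = (1/K)·√(π²EI/P_cr) = (1/1)·√(π²×1.51×10^11×1.262×10^-6/3.370×10^5)
L = 2.36 m

L_max ≈ 2.36 m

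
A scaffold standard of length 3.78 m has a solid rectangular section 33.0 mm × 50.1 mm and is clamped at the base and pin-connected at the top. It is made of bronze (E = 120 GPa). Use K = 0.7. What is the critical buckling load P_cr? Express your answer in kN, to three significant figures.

P_cr ≈ 25.4 kN

Buckling occurs about the weak axis: I_min = h·b³/12 with b = 33.0 mm (the shorter side).
I_min = 50.1×33.0³/12 = 1.500×10^5 mm⁴
I = 1.500×10^5 mm⁴ = 1.500×10^-7 m⁴
Effective length L_e = K·L = 0.7 × 3.78 = 2.646 m
P_cr = π²EI / L_e² = π² × 120×10⁹ × 1.500×10^-7 / 2.646² = 2.538×10^4 N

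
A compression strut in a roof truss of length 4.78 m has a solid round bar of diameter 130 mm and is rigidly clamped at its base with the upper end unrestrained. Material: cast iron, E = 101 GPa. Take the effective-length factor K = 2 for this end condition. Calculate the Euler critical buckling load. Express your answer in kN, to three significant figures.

I = πd⁴/64 = π×130⁴/64 = 1.402×10^7 mm⁴
I = 1.402×10^7 mm⁴ = 1.402×10^-5 m⁴
Effective length L_e = K·L = 2 × 4.78 = 9.560 m
P_cr = π²EI / L_e² = π² × 101×10⁹ × 1.402×10^-5 / 9.560² = 1.529×10^5 N

P_cr ≈ 153 kN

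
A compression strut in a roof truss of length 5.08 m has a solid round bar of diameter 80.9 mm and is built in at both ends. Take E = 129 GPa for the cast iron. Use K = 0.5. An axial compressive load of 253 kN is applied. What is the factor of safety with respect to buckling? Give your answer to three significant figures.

I = πd⁴/64 = π×80.9⁴/64 = 2.103×10^6 mm⁴
I = 2.103×10^6 mm⁴ = 2.103×10^-6 m⁴
Effective length L_e = K·L = 0.5 × 5.08 = 2.540 m
P_cr = π²EI / L_e² = π² × 129×10⁹ × 2.103×10^-6 / 2.540² = 4.149×10^5 N
Factor of safety n = P_cr / P = 414.94 / 253 = 1.64

n ≈ 1.64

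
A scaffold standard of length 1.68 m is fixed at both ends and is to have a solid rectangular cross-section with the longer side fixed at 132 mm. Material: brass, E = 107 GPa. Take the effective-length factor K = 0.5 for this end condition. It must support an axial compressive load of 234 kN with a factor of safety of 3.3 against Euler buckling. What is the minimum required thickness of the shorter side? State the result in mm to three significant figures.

b ≈ 36.1 mm

Required P_cr = n·P = 3.3 × 234 = 772.2 kN
L_e = K·L = 0.5 × 1.68 = 0.8400 m
Required I = P_cr·L_e²/(π²E) = 7.722×10^5 × 0.8400² / (π² × 1.07×10^11) = 5.159×10^-7 m⁴
I_req = 5.159×10^5 mm⁴
Rectangle, weak axis: I_min = h·b³/12 with h = 132 mm fixed  ⇒  b = (12I/h)^(1/3) = 36.1 mm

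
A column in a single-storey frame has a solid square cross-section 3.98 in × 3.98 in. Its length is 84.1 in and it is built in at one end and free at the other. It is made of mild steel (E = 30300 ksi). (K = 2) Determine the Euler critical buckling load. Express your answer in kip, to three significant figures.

P_cr ≈ 221 kip

I = a⁴/12 = 3.98⁴/12 = 20.91 in⁴
Effective length L_e = K·L = 2 × 84.1 = 168.2 in
P_cr = π²EI / L_e² = π² × 30300×10³ × 20.91 / 168.2² = 2.210×10^5 lb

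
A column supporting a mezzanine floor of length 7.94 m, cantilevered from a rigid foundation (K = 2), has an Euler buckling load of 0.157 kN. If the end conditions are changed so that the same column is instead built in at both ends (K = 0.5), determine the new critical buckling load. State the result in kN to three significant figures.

P_cr ≈ 2.51 kN

P_cr ∝ 1/K², so P_cr,new = P_cr,old × (K_old/K_new)² = 0.157 × (2/0.5)²
= 0.157 × 16.00 = 2.51 kN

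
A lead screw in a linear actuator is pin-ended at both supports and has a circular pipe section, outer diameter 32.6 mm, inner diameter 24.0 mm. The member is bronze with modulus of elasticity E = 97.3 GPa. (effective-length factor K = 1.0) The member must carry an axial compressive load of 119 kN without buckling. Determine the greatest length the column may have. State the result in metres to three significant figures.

L_max ≈ 0.562 m

d_o = 32.6 mm, d_i = 24.0 mm
I = π(d_o⁴ − d_i⁴)/64 = π(32.6⁴ − 24.00⁴)/64 = 3.916×10^4 mm⁴
I = 3.916×10^-8 m⁴
At the buckling limit P_cr = P = 1.190×10^5 N
From P_cr = π²EI/(K·L)²:  L = (1/K)·√(π²EI/P_cr) = (1/1)·√(π²×9.73×10^10×3.916×10^-8/1.190×10^5)
L = 0.562 m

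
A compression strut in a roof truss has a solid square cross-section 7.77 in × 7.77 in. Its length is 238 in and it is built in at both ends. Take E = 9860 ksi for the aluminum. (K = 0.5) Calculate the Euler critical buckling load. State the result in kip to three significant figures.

P_cr ≈ 2090 kip

I = a⁴/12 = 7.77⁴/12 = 303.7 in⁴
Effective length L_e = K·L = 0.5 × 238 = 119.0 in
P_cr = π²EI / L_e² = π² × 9860×10³ × 303.7 / 119.0² = 2.087×10^6 lb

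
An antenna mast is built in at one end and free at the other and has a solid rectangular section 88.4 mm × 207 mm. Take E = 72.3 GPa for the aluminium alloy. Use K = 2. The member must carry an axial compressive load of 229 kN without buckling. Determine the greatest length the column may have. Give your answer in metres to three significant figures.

L_max ≈ 3.05 m

Buckling occurs about the weak axis: I_min = h·b³/12 with b = 88.4 mm (the shorter side).
I_min = 207×88.4³/12 = 1.192×10^7 mm⁴
I = 1.192×10^-5 m⁴
At the buckling limit P_cr = P = 2.290×10^5 N
From P_cr = π²EI/(K·L)²:  L = (1/K)·√(π²EI/P_cr) = (1/2)·√(π²×7.23×10^10×1.192×10^-5/2.290×10^5)
L = 3.05 m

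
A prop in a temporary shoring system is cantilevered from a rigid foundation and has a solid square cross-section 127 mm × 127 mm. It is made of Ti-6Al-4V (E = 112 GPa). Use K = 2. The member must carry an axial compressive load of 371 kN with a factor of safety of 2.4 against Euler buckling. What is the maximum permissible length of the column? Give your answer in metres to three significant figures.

L_max ≈ 2.59 m

I = a⁴/12 = 127⁴/12 = 2.168×10^7 mm⁴
I = 2.168×10^-5 m⁴
Required critical load P_cr = n·P = 2.4 × 371 = 890.4 kN = 8.904×10^5 N
From P_cr = π²EI/(K·L)²:  L = (1/K)·√(π²EI/P_cr) = (1/2)·√(π²×1.12×10^11×2.168×10^-5/8.904×10^5)
L = 2.59 m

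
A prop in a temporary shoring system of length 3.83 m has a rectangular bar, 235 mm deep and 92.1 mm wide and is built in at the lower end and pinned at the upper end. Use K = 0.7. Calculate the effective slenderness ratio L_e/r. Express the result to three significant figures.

λ ≈ 101

For a rectangle r_min = b/√12 = 92.1/√12 = 26.59 mm
L_e = K·L = 0.7 × 3.83 m = 2.681 m = 2681.0 mm
λ = L_e / r_min = 2681.0 / 26.59 = 101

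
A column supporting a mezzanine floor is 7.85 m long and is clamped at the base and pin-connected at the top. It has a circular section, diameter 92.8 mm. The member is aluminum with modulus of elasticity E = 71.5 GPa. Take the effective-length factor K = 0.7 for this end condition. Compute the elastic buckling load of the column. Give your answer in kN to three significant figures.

I = πd⁴/64 = π×92.8⁴/64 = 3.641×10^6 mm⁴
I = 3.641×10^6 mm⁴ = 3.641×10^-6 m⁴
Effective length L_e = K·L = 0.7 × 7.85 = 5.495 m
P_cr = π²EI / L_e² = π² × 71.5×10⁹ × 3.641×10^-6 / 5.495² = 8.508×10^4 N

P_cr ≈ 85.1 kN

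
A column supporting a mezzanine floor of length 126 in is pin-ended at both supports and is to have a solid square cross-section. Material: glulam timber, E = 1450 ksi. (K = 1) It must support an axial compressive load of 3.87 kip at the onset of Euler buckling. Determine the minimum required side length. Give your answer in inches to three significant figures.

a ≈ 2.68 in

L_e = K·L = 1 × 126 = 126.0 in
Required I = P_cr·L_e²/(π²E) = 3.870×10^3 × 126.0² / (π² × 1.45×10^6) = 4.293 in⁴
Solid square: I = a⁴/12  ⇒  a = (12I)^(1/4) = (12×4.293)^(1/4) = 2.68 in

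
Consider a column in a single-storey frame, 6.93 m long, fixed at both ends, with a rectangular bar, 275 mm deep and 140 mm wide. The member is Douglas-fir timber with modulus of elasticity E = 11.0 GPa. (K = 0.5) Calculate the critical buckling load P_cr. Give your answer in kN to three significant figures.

Buckling occurs about the weak axis: I_min = h·b³/12 with b = 140 mm (the shorter side).
I_min = 275×140³/12 = 6.288×10^7 mm⁴
I = 6.288×10^7 mm⁴ = 6.288×10^-5 m⁴
Effective length L_e = K·L = 0.5 × 6.93 = 3.465 m
P_cr = π²EI / L_e² = π² × 11.0×10⁹ × 6.288×10^-5 / 3.465² = 5.686×10^5 N

P_cr ≈ 569 kN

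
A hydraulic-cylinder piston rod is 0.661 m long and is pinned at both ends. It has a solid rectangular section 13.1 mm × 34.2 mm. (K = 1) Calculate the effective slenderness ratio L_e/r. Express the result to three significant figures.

λ ≈ 175

For a rectangle r_min = b/√12 = 13.1/√12 = 3.782 mm
L_e = K·L = 1 × 0.661 m = 0.6610 m = 661.00 mm
λ = L_e / r_min = 661.00 / 3.782 = 175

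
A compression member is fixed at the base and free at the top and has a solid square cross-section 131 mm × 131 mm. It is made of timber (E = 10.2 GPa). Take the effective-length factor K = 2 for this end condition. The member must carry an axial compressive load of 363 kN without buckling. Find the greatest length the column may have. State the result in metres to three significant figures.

L_max ≈ 1.30 m

I = a⁴/12 = 131⁴/12 = 2.454×10^7 mm⁴
I = 2.454×10^-5 m⁴
At the buckling limit P_cr = P = 3.630×10^5 N
From P_cr = π²EI/(K·L)²:  L = (1/K)·√(π²EI/P_cr) = (1/2)·√(π²×1.02×10^10×2.454×10^-5/3.630×10^5)
L = 1.30 m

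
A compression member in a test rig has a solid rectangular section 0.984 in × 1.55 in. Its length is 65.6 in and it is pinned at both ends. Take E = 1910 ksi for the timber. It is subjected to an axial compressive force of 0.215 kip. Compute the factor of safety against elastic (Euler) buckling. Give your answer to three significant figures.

n ≈ 2.51

Buckling occurs about the weak axis: I_min = h·b³/12 with b = 0.984 in (the shorter side).
I_min = 1.55×0.984³/12 = 0.1231 in⁴
Effective length L_e = K·L = 1 × 65.6 = 65.60 in
P_cr = π²EI / L_e² = π² × 1910×10³ × 0.1231 / 65.60² = 539.1 lb
Factor of safety n = P_cr / P = 0.53909 / 0.215 = 2.51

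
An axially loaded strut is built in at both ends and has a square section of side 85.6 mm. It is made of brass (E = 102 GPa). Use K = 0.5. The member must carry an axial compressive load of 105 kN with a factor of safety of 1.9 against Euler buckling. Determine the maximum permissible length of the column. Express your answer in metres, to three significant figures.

I = a⁴/12 = 85.6⁴/12 = 4.474×10^6 mm⁴
I = 4.474×10^-6 m⁴
Required critical load P_cr = n·P = 1.9 × 105 = 199.5 kN = 1.995×10^5 N
From P_cr = π²EI/(K·L)²:  L = (1/K)·√(π²EI/P_cr) = (1/0.5)·√(π²×1.02×10^11×4.474×10^-6/1.995×10^5)
L = 9.50 m

L_max ≈ 9.50 m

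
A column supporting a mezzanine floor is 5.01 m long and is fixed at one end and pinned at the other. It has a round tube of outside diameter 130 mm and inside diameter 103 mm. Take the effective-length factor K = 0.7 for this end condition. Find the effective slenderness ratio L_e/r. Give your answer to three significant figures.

d_o = 130 mm, d_i = 103 mm
I = π(d_o⁴ − d_i⁴)/64 = π(130⁴ − 103.0⁴)/64 = 8.495×10^6 mm⁴
A = 4.941×10^3 mm²;  r_min = √(I/A) = √(8.495×10^6/4.941×10^3) = 41.46 mm
L_e = K·L = 0.7 × 5.01 m = 3.507 m = 3507.0 mm
λ = L_e / r_min = 3507.0 / 41.46 = 84.6

λ ≈ 84.6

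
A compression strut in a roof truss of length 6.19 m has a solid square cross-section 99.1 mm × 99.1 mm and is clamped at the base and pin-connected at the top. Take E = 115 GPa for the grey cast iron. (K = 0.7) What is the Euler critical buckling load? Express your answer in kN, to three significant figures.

P_cr ≈ 486 kN

I = a⁴/12 = 99.1⁴/12 = 8.037×10^6 mm⁴
I = 8.037×10^6 mm⁴ = 8.037×10^-6 m⁴
Effective length L_e = K·L = 0.7 × 6.19 = 4.333 m
P_cr = π²EI / L_e² = π² × 115×10⁹ × 8.037×10^-6 / 4.333² = 4.859×10^5 N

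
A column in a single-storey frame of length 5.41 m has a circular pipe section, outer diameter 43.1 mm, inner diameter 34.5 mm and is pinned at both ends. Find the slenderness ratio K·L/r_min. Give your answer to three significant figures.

d_o = 43.1 mm, d_i = 34.5 mm
I = π(d_o⁴ − d_i⁴)/64 = π(43.1⁴ − 34.50⁴)/64 = 9.984×10^4 mm⁴
A = 524.1 mm²;  r_min = √(I/A) = √(9.984×10^4/524.1) = 13.80 mm
L_e = K·L = 1 × 5.41 m = 5.410 m = 5410.0 mm
λ = L_e / r_min = 5410.0 / 13.80 = 392

λ ≈ 392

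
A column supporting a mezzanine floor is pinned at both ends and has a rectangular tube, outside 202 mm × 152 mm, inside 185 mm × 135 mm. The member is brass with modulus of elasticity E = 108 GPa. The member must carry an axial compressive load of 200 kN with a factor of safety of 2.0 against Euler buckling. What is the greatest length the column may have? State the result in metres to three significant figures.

Weak-axis I_min = (h_o·b_o³ − h_i·b_i³)/12 with b_o = 152, b_i = 135.0 mm (shorter outer/inner sides).
I_min = (202×152³ − 185.0×135.0³)/12 = 2.118×10^7 mm⁴
I = 2.118×10^-5 m⁴
Required critical load P_cr = n·P = 2.0 × 200 = 400.0 kN = 4.000×10^5 N
From P_cr = π²EI/(K·L)²:  L = (1/K)·√(π²EI/P_cr) = (1/1)·√(π²×1.08×10^11×2.118×10^-5/4.000×10^5)
L = 7.51 m

L_max ≈ 7.51 m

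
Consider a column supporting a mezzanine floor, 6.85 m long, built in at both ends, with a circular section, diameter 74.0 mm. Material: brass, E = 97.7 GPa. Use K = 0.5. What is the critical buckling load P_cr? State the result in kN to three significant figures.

P_cr ≈ 121 kN

I = πd⁴/64 = π×74.0⁴/64 = 1.472×10^6 mm⁴
I = 1.472×10^6 mm⁴ = 1.472×10^-6 m⁴
Effective length L_e = K·L = 0.5 × 6.85 = 3.425 m
P_cr = π²EI / L_e² = π² × 97.7×10⁹ × 1.472×10^-6 / 3.425² = 1.210×10^5 N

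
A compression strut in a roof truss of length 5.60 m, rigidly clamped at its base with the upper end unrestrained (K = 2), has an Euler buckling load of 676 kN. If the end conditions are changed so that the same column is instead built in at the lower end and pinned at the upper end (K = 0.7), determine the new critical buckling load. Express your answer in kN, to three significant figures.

P_cr ∝ 1/K², so P_cr,new = P_cr,old × (K_old/K_new)² = 676 × (2/0.7)²
= 676 × 8.163 = 5520 kN

P_cr ≈ 5520 kN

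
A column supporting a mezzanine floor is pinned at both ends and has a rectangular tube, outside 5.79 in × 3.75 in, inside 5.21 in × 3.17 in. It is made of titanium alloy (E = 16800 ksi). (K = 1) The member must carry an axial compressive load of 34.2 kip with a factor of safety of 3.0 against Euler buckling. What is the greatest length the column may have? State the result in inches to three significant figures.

Weak-axis I_min = (h_o·b_o³ − h_i·b_i³)/12 with b_o = 3.75, b_i = 3.170 in (shorter outer/inner sides).
I_min = (5.79×3.75³ − 5.210×3.170³)/12 = 11.61 in⁴
Required critical load P_cr = n·P = 3.0 × 34.2 = 102.6 kip = 1.026×10^5 lb
From P_cr = π²EI/(K·L)²:  L = (1/K)·√(π²EI/P_cr) = (1/1)·√(π²×1.68×10^7×11.61/1.026×10^5)
L = 137 in

L_max ≈ 137 in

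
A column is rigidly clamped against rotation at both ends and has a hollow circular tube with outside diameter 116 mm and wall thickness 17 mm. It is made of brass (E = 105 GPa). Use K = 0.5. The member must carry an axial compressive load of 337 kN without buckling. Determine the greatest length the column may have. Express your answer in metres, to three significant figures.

Inner diameter d_i = 116 − 2×17 = 82.00 mm
I = π(d_o⁴ − d_i⁴)/64 = π(116⁴ − 82.00⁴)/64 = 6.669×10^6 mm⁴
I = 6.669×10^-6 m⁴
At the buckling limit P_cr = P = 3.370×10^5 N
From P_cr = π²EI/(K·L)²:  L = (1/K)·√(π²EI/P_cr) = (1/0.5)·√(π²×1.05×10^11×6.669×10^-6/3.370×10^5)
L = 9.06 m

L_max ≈ 9.06 m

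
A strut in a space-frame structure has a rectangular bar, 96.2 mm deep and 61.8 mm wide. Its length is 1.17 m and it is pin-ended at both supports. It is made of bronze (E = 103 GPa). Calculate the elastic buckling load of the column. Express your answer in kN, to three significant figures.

P_cr ≈ 1410 kN

Buckling occurs about the weak axis: I_min = h·b³/12 with b = 61.8 mm (the shorter side).
I_min = 96.2×61.8³/12 = 1.892×10^6 mm⁴
I = 1.892×10^6 mm⁴ = 1.892×10^-6 m⁴
Effective length L_e = K·L = 1 × 1.17 = 1.170 m
P_cr = π²EI / L_e² = π² × 103×10⁹ × 1.892×10^-6 / 1.170² = 1.405×10^6 N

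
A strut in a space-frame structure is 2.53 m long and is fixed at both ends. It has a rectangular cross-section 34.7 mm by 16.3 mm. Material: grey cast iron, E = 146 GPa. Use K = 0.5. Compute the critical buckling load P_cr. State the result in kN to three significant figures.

Buckling occurs about the weak axis: I_min = h·b³/12 with b = 16.3 mm (the shorter side).
I_min = 34.7×16.3³/12 = 1.252×10^4 mm⁴
I = 1.252×10^4 mm⁴ = 1.252×10^-8 m⁴
Effective length L_e = K·L = 0.5 × 2.53 = 1.265 m
P_cr = π²EI / L_e² = π² × 146×10⁹ × 1.252×10^-8 / 1.265² = 1.128×10^4 N

P_cr ≈ 11.3 kN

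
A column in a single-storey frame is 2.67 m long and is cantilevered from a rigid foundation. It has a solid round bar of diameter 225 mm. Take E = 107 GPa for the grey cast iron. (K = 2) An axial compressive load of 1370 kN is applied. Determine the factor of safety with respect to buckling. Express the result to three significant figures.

I = πd⁴/64 = π×225⁴/64 = 1.258×10^8 mm⁴
I = 1.258×10^8 mm⁴ = 1.258×10^-4 m⁴
Effective length L_e = K·L = 2 × 2.67 = 5.340 m
P_cr = π²EI / L_e² = π² × 107×10⁹ × 1.258×10^-4 / 5.340² = 4.659×10^6 N
Factor of safety n = P_cr / P = 4659.1 / 1370 = 3.40

n ≈ 3.40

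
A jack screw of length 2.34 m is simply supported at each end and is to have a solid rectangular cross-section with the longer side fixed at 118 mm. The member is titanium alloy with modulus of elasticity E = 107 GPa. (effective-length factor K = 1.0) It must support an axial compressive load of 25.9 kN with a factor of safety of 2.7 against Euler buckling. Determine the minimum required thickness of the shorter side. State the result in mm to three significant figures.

b ≈ 33.3 mm

Required P_cr = n·P = 2.7 × 25.9 = 69.93 kN
L_e = K·L = 1 × 2.34 = 2.340 m
Required I = P_cr·L_e²/(π²E) = 6.993×10^4 × 2.340² / (π² × 1.07×10^11) = 3.626×10^-7 m⁴
I_req = 3.626×10^5 mm⁴
Rectangle, weak axis: I_min = h·b³/12 with h = 118 mm fixed  ⇒  b = (12I/h)^(1/3) = 33.3 mm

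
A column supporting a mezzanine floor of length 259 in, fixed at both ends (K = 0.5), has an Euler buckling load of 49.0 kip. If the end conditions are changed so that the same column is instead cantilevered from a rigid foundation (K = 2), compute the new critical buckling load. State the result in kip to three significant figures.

P_cr ∝ 1/K², so P_cr,new = P_cr,old × (K_old/K_new)² = 49.0 × (0.5/2)²
= 49.0 × 0.06250 = 3.06 kip

P_cr ≈ 3.06 kip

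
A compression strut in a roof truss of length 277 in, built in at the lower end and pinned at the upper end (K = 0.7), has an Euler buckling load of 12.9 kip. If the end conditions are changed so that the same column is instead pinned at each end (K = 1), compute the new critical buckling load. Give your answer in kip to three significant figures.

P_cr ∝ 1/K², so P_cr,new = P_cr,old × (K_old/K_new)² = 12.9 × (0.7/1)²
= 12.9 × 0.4900 = 6.32 kip

P_cr ≈ 6.32 kip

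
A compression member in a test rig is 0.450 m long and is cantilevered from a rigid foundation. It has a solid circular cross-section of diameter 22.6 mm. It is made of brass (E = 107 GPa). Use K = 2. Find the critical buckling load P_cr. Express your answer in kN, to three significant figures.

P_cr ≈ 16.7 kN

I = πd⁴/64 = π×22.6⁴/64 = 1.281×10^4 mm⁴
I = 1.281×10^4 mm⁴ = 1.281×10^-8 m⁴
Effective length L_e = K·L = 2 × 0.450 = 0.9000 m
P_cr = π²EI / L_e² = π² × 107×10⁹ × 1.281×10^-8 / 0.9000² = 1.670×10^4 N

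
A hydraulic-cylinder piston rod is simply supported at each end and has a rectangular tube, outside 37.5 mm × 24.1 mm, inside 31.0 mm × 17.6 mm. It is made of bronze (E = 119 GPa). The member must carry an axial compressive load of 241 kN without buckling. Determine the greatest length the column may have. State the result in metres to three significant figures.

Weak-axis I_min = (h_o·b_o³ − h_i·b_i³)/12 with b_o = 24.1, b_i = 17.60 mm (shorter outer/inner sides).
I_min = (37.5×24.1³ − 31.00×17.60³)/12 = 2.966×10^4 mm⁴
I = 2.966×10^-8 m⁴
At the buckling limit P_cr = P = 2.410×10^5 N
From P_cr = π²EI/(K·L)²:  L = (1/K)·√(π²EI/P_cr) = (1/1)·√(π²×1.19×10^11×2.966×10^-8/2.410×10^5)
L = 0.380 m

L_max ≈ 0.380 m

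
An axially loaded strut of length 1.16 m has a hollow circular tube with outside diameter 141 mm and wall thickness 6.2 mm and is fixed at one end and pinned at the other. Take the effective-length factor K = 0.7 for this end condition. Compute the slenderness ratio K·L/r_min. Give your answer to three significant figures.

Inner diameter d_i = 141 − 2×6.2 = 128.6 mm
I = π(d_o⁴ − d_i⁴)/64 = π(141⁴ − 128.6⁴)/64 = 5.976×10^6 mm⁴
A = 2.626×10^3 mm²;  r_min = √(I/A) = √(5.976×10^6/2.626×10^3) = 47.71 mm
L_e = K·L = 0.7 × 1.16 m = 0.8120 m = 812.00 mm
λ = L_e / r_min = 812.00 / 47.71 = 17.0

λ ≈ 17.0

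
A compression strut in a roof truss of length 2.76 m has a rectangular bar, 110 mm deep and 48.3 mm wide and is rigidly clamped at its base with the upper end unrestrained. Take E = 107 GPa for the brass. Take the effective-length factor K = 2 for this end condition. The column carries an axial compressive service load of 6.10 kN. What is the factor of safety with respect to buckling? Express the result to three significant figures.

Buckling occurs about the weak axis: I_min = h·b³/12 with b = 48.3 mm (the shorter side).
I_min = 110×48.3³/12 = 1.033×10^6 mm⁴
I = 1.033×10^6 mm⁴ = 1.033×10^-6 m⁴
Effective length L_e = K·L = 2 × 2.76 = 5.520 m
P_cr = π²EI / L_e² = π² × 107×10⁹ × 1.033×10^-6 / 5.520² = 3.580×10^4 N
Factor of safety n = P_cr / P = 35.798 / 6.10 = 5.87

n ≈ 5.87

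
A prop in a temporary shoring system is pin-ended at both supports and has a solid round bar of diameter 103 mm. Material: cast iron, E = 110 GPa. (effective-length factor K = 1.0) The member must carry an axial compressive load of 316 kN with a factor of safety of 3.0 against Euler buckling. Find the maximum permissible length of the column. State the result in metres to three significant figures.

I = πd⁴/64 = π×103⁴/64 = 5.525×10^6 mm⁴
I = 5.525×10^-6 m⁴
Required critical load P_cr = n·P = 3.0 × 316 = 948.0 kN = 9.480×10^5 N
From P_cr = π²EI/(K·L)²:  L = (1/K)·√(π²EI/P_cr) = (1/1)·√(π²×1.10×10^11×5.525×10^-6/9.480×10^5)
L = 2.52 m

L_max ≈ 2.52 m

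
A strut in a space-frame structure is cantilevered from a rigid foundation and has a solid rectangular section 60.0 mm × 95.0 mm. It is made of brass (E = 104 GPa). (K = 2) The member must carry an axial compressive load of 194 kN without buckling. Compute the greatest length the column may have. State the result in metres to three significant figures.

L_max ≈ 1.50 m

Buckling occurs about the weak axis: I_min = h·b³/12 with b = 60.0 mm (the shorter side).
I_min = 95.0×60.0³/12 = 1.710×10^6 mm⁴
I = 1.710×10^-6 m⁴
At the buckling limit P_cr = P = 1.940×10^5 N
From P_cr = π²EI/(K·L)²:  L = (1/K)·√(π²EI/P_cr) = (1/2)·√(π²×1.04×10^11×1.710×10^-6/1.940×10^5)
L = 1.50 m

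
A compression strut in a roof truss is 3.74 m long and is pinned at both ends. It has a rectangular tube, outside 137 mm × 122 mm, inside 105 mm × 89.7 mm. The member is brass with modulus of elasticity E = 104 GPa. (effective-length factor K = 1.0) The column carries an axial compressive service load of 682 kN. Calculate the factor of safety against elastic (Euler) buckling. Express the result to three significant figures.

n ≈ 1.55

Weak-axis I_min = (h_o·b_o³ − h_i·b_i³)/12 with b_o = 122, b_i = 89.70 mm (shorter outer/inner sides).
I_min = (137×122³ − 105.0×89.70³)/12 = 1.442×10^7 mm⁴
I = 1.442×10^7 mm⁴ = 1.442×10^-5 m⁴
Effective length L_e = K·L = 1 × 3.74 = 3.740 m
P_cr = π²EI / L_e² = π² × 104×10⁹ × 1.442×10^-5 / 3.740² = 1.058×10^6 N
Factor of safety n = P_cr / P = 1057.9 / 682 = 1.55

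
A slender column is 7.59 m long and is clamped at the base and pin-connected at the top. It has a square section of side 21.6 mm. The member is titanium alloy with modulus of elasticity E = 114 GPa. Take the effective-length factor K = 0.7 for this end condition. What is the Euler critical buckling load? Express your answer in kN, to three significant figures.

P_cr ≈ 0.723 kN

I = a⁴/12 = 21.6⁴/12 = 1.814×10^4 mm⁴
I = 1.814×10^4 mm⁴ = 1.814×10^-8 m⁴
Effective length L_e = K·L = 0.7 × 7.59 = 5.313 m
P_cr = π²EI / L_e² = π² × 114×10⁹ × 1.814×10^-8 / 5.313² = 723.0 N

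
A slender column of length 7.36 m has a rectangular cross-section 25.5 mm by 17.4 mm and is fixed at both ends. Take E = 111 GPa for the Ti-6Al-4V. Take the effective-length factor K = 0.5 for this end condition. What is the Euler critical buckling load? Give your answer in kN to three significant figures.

P_cr ≈ 0.906 kN

Buckling occurs about the weak axis: I_min = h·b³/12 with b = 17.4 mm (the shorter side).
I_min = 25.5×17.4³/12 = 1.119×10^4 mm⁴
I = 1.119×10^4 mm⁴ = 1.119×10^-8 m⁴
Effective length L_e = K·L = 0.5 × 7.36 = 3.680 m
P_cr = π²EI / L_e² = π² × 111×10⁹ × 1.119×10^-8 / 3.680² = 905.6 N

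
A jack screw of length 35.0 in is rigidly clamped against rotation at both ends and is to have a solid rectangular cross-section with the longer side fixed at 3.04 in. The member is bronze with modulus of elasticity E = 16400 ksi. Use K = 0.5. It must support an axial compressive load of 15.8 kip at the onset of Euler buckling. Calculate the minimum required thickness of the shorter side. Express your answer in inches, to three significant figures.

b ≈ 0.490 in

L_e = K·L = 0.5 × 35.0 = 17.50 in
Required I = P_cr·L_e²/(π²E) = 1.580×10^4 × 17.50² / (π² × 1.64×10^7) = 2.989×10^-2 in⁴
Rectangle, weak axis: I_min = h·b³/12 with h = 3.04 in fixed  ⇒  b = (12I/h)^(1/3) = 0.490 in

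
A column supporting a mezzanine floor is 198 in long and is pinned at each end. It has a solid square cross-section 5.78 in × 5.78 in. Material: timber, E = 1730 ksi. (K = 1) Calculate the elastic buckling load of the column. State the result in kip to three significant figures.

P_cr ≈ 40.5 kip

I = a⁴/12 = 5.78⁴/12 = 93.01 in⁴
Effective length L_e = K·L = 1 × 198 = 198.0 in
P_cr = π²EI / L_e² = π² × 1730×10³ × 93.01 / 198.0² = 4.051×10^4 lb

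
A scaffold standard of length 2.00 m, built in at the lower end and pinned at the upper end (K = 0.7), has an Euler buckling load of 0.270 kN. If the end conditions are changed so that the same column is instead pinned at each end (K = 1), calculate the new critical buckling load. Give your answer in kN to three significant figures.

P_cr ∝ 1/K², so P_cr,new = P_cr,old × (K_old/K_new)² = 0.270 × (0.7/1)²
= 0.270 × 0.4900 = 0.132 kN

P_cr ≈ 0.132 kN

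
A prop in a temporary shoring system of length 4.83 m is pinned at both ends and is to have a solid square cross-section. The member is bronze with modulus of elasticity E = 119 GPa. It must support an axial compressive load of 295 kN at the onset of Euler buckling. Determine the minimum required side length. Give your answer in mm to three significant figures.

a ≈ 91.6 mm

L_e = K·L = 1 × 4.83 = 4.830 m
Required I = P_cr·L_e²/(π²E) = 2.950×10^5 × 4.830² / (π² × 1.19×10^11) = 5.860×10^-6 m⁴
I_req = 5.860×10^6 mm⁴
Solid square: I = a⁴/12  ⇒  a = (12I)^(1/4) = (12×5.860×10^6)^(1/4) = 91.6 mm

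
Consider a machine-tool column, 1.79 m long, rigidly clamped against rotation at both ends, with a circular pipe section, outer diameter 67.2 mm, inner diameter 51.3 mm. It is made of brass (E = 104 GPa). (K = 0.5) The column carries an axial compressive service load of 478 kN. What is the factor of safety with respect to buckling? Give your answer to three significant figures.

n ≈ 1.77

d_o = 67.2 mm, d_i = 51.3 mm
I = π(d_o⁴ − d_i⁴)/64 = π(67.2⁴ − 51.30⁴)/64 = 6.611×10^5 mm⁴
I = 6.611×10^5 mm⁴ = 6.611×10^-7 m⁴
Effective length L_e = K·L = 0.5 × 1.79 = 0.8950 m
P_cr = π²EI / L_e² = π² × 104×10⁹ × 6.611×10^-7 / 0.8950² = 8.471×10^5 N
Factor of safety n = P_cr / P = 847.09 / 478 = 1.77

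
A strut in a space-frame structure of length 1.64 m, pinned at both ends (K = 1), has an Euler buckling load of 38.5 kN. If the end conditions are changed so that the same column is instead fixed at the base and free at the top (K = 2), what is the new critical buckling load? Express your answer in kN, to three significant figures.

P_cr ∝ 1/K², so P_cr,new = P_cr,old × (K_old/K_new)² = 38.5 × (1/2)²
= 38.5 × 0.2500 = 9.62 kN

P_cr ≈ 9.62 kN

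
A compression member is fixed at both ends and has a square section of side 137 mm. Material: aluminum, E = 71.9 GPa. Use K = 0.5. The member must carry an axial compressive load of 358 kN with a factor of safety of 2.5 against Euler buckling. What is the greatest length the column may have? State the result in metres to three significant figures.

I = a⁴/12 = 137⁴/12 = 2.936×10^7 mm⁴
I = 2.936×10^-5 m⁴
Required critical load P_cr = n·P = 2.5 × 358 = 895.0 kN = 8.950×10^5 N
From P_cr = π²EI/(K·L)²:  L = (1/K)·√(π²EI/P_cr) = (1/0.5)·√(π²×7.19×10^10×2.936×10^-5/8.950×10^5)
L = 9.65 m

L_max ≈ 9.65 m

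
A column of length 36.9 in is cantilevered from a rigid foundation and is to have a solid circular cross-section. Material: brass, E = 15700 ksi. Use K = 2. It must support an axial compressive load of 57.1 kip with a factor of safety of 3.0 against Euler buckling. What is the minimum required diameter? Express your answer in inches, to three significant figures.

d ≈ 3.33 in

Required P_cr = n·P = 3.0 × 57.1 = 171.3 kip
L_e = K·L = 2 × 36.9 = 73.80 in
Required I = P_cr·L_e²/(π²E) = 1.713×10^5 × 73.80² / (π² × 1.57×10^7) = 6.021 in⁴
Solid circle: I = πd⁴/64  ⇒  d = (64I/π)^(1/4) = (64×6.021/π)^(1/4) = 3.33 in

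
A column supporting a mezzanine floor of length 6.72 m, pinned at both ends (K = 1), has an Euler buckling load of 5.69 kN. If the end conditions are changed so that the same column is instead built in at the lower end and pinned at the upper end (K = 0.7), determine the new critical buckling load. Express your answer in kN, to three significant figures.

P_cr ≈ 11.6 kN

P_cr ∝ 1/K², so P_cr,new = P_cr,old × (K_old/K_new)² = 5.69 × (1/0.7)²
= 5.69 × 2.041 = 11.6 kN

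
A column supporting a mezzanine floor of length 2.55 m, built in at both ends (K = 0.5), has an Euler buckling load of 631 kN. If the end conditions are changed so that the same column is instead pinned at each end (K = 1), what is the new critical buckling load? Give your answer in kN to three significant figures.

P_cr ≈ 158 kN

P_cr ∝ 1/K², so P_cr,new = P_cr,old × (K_old/K_new)² = 631 × (0.5/1)²
= 631 × 0.2500 = 158 kN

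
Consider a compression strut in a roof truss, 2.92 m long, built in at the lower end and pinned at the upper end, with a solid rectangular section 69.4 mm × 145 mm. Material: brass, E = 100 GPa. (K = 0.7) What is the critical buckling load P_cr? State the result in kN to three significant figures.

Buckling occurs about the weak axis: I_min = h·b³/12 with b = 69.4 mm (the shorter side).
I_min = 145×69.4³/12 = 4.039×10^6 mm⁴
I = 4.039×10^6 mm⁴ = 4.039×10^-6 m⁴
Effective length L_e = K·L = 0.7 × 2.92 = 2.044 m
P_cr = π²EI / L_e² = π² × 100×10⁹ × 4.039×10^-6 / 2.044² = 9.541×10^5 N

P_cr ≈ 954 kN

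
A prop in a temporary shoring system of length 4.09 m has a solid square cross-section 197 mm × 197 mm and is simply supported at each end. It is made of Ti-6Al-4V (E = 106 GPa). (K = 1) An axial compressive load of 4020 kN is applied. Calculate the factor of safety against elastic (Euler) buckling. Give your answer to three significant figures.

n ≈ 1.95

I = a⁴/12 = 197⁴/12 = 1.255×10^8 mm⁴
I = 1.255×10^8 mm⁴ = 1.255×10^-4 m⁴
Effective length L_e = K·L = 1 × 4.09 = 4.090 m
P_cr = π²EI / L_e² = π² × 106×10⁹ × 1.255×10^-4 / 4.090² = 7.850×10^6 N
Factor of safety n = P_cr / P = 7849.5 / 4020 = 1.95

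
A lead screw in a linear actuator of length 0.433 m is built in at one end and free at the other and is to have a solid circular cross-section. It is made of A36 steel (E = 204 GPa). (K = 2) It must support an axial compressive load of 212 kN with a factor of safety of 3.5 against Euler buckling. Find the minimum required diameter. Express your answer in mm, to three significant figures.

Required P_cr = n·P = 3.5 × 212 = 742.0 kN
L_e = K·L = 2 × 0.433 = 0.8660 m
Required I = P_cr·L_e²/(π²E) = 7.420×10^5 × 0.8660² / (π² × 2.04×10^11) = 2.764×10^-7 m⁴
I_req = 2.764×10^5 mm⁴
Solid circle: I = πd⁴/64  ⇒  d = (64I/π)^(1/4) = (64×2.764×10^5/π)^(1/4) = 48.7 mm

d ≈ 48.7 mm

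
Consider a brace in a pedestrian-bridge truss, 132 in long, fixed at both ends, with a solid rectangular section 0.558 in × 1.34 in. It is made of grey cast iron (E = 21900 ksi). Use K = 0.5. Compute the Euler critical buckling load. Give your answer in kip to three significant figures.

Buckling occurs about the weak axis: I_min = h·b³/12 with b = 0.558 in (the shorter side).
I_min = 1.34×0.558³/12 = 1.940×10^-2 in⁴
Effective length L_e = K·L = 0.5 × 132 = 66.00 in
P_cr = π²EI / L_e² = π² × 21900×10³ × 1.940×10^-2 / 66.00² = 962.7 lb

P_cr ≈ 0.963 kip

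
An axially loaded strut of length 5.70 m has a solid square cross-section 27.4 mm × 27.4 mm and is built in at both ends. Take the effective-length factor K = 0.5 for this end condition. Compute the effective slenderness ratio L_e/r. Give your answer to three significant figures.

λ ≈ 360

I = a⁴/12 = 27.4⁴/12 = 4.697×10^4 mm⁴
A = 750.8 mm²;  r_min = √(I/A) = √(4.697×10^4/750.8) = 7.910 mm
L_e = K·L = 0.5 × 5.70 m = 2.850 m = 2850.0 mm
λ = L_e / r_min = 2850.0 / 7.910 = 360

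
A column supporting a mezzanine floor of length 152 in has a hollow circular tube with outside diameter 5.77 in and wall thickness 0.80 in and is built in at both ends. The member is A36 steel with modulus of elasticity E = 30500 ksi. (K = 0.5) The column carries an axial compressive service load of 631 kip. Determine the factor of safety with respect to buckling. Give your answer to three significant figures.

n ≈ 3.27

Inner diameter d_i = 5.77 − 2×0.80 = 4.170 in
I = π(d_o⁴ − d_i⁴)/64 = π(5.77⁴ − 4.170⁴)/64 = 39.57 in⁴
Effective length L_e = K·L = 0.5 × 152 = 76.00 in
P_cr = π²EI / L_e² = π² × 30500×10³ × 39.57 / 76.00² = 2.062×10^6 lb
Factor of safety n = P_cr / P = 2062.1 / 631 = 3.27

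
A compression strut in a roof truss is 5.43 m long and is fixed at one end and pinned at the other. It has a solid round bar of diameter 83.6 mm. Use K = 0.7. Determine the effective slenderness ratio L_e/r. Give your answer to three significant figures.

For a solid circle r = d/4 = 83.6/4 = 20.90 mm
L_e = K·L = 0.7 × 5.43 m = 3.801 m = 3801.0 mm
λ = L_e / r_min = 3801.0 / 20.90 = 182

λ ≈ 182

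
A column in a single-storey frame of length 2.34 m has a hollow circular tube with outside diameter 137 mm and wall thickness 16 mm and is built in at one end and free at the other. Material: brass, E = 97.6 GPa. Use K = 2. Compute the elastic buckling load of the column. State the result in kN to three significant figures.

Inner diameter d_i = 137 − 2×16 = 105.0 mm
I = π(d_o⁴ − d_i⁴)/64 = π(137⁴ − 105.0⁴)/64 = 1.133×10^7 mm⁴
I = 1.133×10^7 mm⁴ = 1.133×10^-5 m⁴
Effective length L_e = K·L = 2 × 2.34 = 4.680 m
P_cr = π²EI / L_e² = π² × 97.6×10⁹ × 1.133×10^-5 / 4.680² = 4.981×10^5 N

P_cr ≈ 498 kN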